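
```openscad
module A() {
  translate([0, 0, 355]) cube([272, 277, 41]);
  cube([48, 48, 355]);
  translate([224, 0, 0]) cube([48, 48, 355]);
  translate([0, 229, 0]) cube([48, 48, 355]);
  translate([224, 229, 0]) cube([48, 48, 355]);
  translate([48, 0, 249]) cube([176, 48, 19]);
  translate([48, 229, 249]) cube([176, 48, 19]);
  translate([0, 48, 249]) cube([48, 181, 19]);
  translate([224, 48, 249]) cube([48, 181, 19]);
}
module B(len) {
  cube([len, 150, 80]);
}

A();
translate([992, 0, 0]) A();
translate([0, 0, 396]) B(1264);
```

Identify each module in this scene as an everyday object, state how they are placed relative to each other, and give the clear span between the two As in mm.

A is a stool. B is a beam. A beam spans the tops of two stools. The clear span between the two stools is 720 mm.

Second stool starts at x = 992; first ends at x = 272; clear span = 992 − 272 = 720 mm.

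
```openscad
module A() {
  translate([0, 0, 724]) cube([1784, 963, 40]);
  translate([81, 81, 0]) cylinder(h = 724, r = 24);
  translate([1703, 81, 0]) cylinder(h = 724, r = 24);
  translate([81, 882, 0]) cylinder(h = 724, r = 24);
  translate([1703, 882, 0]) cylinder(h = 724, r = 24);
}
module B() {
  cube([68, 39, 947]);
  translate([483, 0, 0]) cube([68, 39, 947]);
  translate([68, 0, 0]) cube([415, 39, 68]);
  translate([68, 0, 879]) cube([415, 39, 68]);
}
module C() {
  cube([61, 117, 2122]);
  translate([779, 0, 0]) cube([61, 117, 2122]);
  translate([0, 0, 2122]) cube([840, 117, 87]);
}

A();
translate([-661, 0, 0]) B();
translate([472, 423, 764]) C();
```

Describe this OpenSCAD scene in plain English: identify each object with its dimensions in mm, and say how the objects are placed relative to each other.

A is a table: top 1784 mm (x) × 963 mm (y), 40 mm thick, upper face at z = 764 mm, on four round legs of 48 mm diameter, each leg's bounding box inset 57 mm from the nearest pair of top edges, running from z = 0 to the bottom of the top.

B is a rectangular picture frame lying in the x–z plane (depth along y). The opening is 415 mm wide (x) by 811 mm tall (z), surrounded by a border 68 mm wide on all four sides. The frame is 39 mm deep and is made of two full-height vertical stiles with two horizontal rails fitted between them.

C is a door frame. The clear opening is 718 mm wide and 2122 mm high. Two 61 mm wide jambs, 117 mm deep, stand either side of the opening from the floor to the top of the opening. A 87 mm thick head sits across the top of both jambs, spanning the full outside width of the frame.

The picture frame is on the floor beside the table on its −x side. The door frame is on top of the table, centred.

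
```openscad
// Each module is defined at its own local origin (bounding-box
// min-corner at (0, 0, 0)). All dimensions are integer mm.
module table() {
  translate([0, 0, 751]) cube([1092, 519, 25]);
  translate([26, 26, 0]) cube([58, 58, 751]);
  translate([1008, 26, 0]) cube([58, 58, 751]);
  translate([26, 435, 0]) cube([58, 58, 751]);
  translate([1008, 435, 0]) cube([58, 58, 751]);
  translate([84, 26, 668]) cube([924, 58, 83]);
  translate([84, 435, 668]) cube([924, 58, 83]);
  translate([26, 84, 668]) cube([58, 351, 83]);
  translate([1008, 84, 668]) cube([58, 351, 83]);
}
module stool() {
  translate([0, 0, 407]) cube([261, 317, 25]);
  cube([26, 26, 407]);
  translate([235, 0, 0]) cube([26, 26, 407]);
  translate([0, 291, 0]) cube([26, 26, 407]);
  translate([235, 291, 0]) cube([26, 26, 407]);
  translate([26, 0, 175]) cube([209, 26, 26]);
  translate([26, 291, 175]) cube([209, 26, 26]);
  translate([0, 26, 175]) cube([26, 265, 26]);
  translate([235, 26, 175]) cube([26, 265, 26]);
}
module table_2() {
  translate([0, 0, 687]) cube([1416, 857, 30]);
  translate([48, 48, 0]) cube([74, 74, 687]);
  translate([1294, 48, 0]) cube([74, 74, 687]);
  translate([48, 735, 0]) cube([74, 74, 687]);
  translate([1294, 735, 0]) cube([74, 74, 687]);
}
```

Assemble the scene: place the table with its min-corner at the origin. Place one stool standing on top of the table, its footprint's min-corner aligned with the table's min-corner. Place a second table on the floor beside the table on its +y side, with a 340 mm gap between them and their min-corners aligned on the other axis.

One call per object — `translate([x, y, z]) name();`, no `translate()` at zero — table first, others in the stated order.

table();
translate([0, 0, 776]) stool();
translate([0, 859, 0]) table_2();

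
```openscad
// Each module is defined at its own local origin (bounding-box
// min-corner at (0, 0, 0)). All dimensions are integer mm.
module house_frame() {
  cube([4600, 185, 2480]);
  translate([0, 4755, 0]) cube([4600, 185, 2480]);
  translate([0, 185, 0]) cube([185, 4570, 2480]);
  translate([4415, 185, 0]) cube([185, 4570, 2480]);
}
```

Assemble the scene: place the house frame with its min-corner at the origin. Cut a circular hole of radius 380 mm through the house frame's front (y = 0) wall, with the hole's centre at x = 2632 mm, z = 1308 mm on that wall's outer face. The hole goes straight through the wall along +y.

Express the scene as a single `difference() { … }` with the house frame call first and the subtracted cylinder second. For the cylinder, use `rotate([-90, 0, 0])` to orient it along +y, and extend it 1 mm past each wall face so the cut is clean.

difference() {
  house_frame();
  translate([2632, -1, 1308]) rotate([-90, 0, 0]) cylinder(h = 187, r = 380);
}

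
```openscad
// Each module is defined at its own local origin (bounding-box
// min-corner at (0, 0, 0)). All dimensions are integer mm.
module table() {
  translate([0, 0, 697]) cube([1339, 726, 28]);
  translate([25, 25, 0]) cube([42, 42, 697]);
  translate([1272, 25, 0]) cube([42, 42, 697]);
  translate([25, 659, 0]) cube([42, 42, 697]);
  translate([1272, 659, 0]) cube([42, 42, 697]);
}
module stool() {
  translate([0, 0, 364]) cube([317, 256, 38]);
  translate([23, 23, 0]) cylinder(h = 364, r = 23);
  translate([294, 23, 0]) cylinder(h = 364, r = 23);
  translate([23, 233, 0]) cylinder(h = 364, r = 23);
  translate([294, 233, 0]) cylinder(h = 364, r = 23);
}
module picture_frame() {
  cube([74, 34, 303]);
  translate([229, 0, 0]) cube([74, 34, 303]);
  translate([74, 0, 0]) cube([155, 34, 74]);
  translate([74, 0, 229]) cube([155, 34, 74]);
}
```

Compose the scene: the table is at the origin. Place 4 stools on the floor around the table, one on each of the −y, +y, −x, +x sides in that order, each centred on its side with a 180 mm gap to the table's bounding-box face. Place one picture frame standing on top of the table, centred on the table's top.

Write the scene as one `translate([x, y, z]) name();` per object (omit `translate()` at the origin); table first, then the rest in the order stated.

table();
translate([511, -436, 0]) stool();
translate([511, 906, 0]) stool();
translate([-497, 235, 0]) stool();
translate([1519, 235, 0]) stool();
translate([518, 346, 725]) picture_frame();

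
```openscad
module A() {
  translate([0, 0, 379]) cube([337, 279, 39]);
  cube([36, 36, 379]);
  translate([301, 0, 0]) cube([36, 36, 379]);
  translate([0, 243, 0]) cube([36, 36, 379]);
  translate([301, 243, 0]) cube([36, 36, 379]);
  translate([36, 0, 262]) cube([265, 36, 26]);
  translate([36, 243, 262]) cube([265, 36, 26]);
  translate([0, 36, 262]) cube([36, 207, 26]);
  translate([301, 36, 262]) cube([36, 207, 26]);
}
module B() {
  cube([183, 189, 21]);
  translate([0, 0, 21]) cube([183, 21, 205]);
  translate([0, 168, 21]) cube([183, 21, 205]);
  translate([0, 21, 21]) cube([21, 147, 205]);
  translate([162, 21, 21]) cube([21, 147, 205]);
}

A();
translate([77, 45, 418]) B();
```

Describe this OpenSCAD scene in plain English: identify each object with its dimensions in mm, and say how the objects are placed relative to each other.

A is a four-legged stool. The seat is a 337×279×39 mm slab whose top surface is at z = 418 mm; four square legs, each 36×36 mm in cross-section, run from the floor (z = 0) to the underside of the seat, each flush with a corner of the seat. Four stretchers, 36 mm wide and 26 mm tall, connect adjacent legs with their undersides at z = 262 mm, each running between the inner faces of the legs it joins and aligned with the legs' outer faces on the other axis.

B is an open storage box with external size 183×189×226 mm and wall thickness 21 mm (the base is also 21 mm thick). The base covers the whole footprint; the four walls stand on the base, with the y-facing walls full-width and the x-facing walls fitting between their inner faces.

The open box is on top of the stool, centred.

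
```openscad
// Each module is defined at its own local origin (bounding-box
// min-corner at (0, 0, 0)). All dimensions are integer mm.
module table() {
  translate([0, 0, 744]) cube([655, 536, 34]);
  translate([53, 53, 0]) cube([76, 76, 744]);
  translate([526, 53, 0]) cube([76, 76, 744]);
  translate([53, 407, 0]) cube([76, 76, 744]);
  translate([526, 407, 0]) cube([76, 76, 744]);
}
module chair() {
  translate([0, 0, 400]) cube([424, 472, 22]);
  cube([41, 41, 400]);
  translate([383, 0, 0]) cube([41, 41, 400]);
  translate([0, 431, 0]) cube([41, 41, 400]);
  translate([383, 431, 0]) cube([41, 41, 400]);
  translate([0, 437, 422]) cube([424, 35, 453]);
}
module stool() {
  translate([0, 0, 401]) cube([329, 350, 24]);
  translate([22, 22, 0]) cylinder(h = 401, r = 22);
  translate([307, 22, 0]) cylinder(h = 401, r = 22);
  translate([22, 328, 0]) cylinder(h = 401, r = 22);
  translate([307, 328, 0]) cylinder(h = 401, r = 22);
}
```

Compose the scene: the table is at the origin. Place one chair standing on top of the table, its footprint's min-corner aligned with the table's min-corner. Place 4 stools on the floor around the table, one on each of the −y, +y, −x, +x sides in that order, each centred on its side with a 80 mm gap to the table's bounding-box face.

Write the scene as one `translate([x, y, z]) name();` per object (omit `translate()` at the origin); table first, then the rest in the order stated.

table();
translate([0, 0, 778]) chair();
translate([163, -430, 0]) stool();
translate([163, 616, 0]) stool();
translate([-409, 93, 0]) stool();
translate([735, 93, 0]) stool();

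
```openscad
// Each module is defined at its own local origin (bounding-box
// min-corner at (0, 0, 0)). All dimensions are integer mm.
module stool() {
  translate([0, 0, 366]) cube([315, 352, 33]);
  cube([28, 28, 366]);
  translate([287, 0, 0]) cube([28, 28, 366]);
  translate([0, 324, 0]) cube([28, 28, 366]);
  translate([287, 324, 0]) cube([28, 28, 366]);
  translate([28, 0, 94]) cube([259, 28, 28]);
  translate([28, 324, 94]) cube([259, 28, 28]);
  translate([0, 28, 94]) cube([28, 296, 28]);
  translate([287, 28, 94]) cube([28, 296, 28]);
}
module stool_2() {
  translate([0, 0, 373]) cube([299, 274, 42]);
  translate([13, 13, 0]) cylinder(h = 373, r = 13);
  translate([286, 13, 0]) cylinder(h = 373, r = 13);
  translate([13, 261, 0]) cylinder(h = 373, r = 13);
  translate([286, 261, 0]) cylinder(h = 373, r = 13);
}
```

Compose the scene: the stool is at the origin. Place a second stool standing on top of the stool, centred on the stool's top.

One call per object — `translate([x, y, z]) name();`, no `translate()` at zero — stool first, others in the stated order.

stool();
translate([8, 39, 399]) stool_2();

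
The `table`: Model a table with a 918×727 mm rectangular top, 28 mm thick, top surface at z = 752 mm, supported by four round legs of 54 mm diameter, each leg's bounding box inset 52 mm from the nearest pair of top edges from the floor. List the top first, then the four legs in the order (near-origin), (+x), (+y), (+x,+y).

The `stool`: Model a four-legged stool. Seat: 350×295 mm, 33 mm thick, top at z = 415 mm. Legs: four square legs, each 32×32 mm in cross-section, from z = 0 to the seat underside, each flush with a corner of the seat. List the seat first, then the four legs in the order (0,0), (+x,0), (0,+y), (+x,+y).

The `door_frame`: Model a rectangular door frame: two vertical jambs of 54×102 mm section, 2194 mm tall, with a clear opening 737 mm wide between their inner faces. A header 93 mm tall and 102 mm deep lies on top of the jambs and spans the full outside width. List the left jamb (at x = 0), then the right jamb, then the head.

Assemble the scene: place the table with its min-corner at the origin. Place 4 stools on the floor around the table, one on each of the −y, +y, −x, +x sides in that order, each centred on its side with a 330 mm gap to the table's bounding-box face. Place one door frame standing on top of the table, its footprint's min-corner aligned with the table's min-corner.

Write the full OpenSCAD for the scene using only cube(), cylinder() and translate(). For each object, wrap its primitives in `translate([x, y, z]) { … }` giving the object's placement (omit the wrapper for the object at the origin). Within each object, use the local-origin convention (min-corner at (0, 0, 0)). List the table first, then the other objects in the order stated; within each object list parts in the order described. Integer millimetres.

translate([0, 0, 724]) cube([918, 727, 28]);
translate([79, 79, 0]) cylinder(h = 724, r = 27);
translate([839, 79, 0]) cylinder(h = 724, r = 27);
translate([79, 648, 0]) cylinder(h = 724, r = 27);
translate([839, 648, 0]) cylinder(h = 724, r = 27);
translate([284, -625, 0]) {
  translate([0, 0, 382]) cube([350, 295, 33]);
  cube([32, 32, 382]);
  translate([318, 0, 0]) cube([32, 32, 382]);
  translate([0, 263, 0]) cube([32, 32, 382]);
  translate([318, 263, 0]) cube([32, 32, 382]);
}
translate([284, 1057, 0]) {
  translate([0, 0, 382]) cube([350, 295, 33]);
  cube([32, 32, 382]);
  translate([318, 0, 0]) cube([32, 32, 382]);
  translate([0, 263, 0]) cube([32, 32, 382]);
  translate([318, 263, 0]) cube([32, 32, 382]);
}
translate([-680, 216, 0]) {
  translate([0, 0, 382]) cube([350, 295, 33]);
  cube([32, 32, 382]);
  translate([318, 0, 0]) cube([32, 32, 382]);
  translate([0, 263, 0]) cube([32, 32, 382]);
  translate([318, 263, 0]) cube([32, 32, 382]);
}
translate([1248, 216, 0]) {
  translate([0, 0, 382]) cube([350, 295, 33]);
  cube([32, 32, 382]);
  translate([318, 0, 0]) cube([32, 32, 382]);
  translate([0, 263, 0]) cube([32, 32, 382]);
  translate([318, 263, 0]) cube([32, 32, 382]);
}
translate([0, 0, 752]) {
  cube([54, 102, 2194]);
  translate([791, 0, 0]) cube([54, 102, 2194]);
  translate([0, 0, 2194]) cube([845, 102, 93]);
}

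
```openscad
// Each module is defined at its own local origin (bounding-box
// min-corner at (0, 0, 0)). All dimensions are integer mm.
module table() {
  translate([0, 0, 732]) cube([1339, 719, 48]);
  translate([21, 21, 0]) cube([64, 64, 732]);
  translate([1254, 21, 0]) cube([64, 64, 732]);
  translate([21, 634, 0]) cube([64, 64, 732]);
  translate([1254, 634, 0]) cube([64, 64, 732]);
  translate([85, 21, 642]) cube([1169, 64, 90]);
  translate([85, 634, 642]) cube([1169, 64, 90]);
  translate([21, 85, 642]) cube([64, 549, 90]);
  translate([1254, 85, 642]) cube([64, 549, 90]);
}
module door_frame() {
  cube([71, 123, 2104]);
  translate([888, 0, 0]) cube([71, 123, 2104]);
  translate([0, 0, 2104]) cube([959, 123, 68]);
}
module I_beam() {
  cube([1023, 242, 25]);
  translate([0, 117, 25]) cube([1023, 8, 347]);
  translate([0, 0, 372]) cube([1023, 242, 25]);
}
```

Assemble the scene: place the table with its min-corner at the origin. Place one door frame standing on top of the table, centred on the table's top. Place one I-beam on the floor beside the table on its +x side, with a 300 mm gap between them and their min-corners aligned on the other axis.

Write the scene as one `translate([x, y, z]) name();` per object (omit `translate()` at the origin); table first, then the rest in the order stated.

table();
translate([190, 298, 780]) door_frame();
translate([1639, 0, 0]) I_beam();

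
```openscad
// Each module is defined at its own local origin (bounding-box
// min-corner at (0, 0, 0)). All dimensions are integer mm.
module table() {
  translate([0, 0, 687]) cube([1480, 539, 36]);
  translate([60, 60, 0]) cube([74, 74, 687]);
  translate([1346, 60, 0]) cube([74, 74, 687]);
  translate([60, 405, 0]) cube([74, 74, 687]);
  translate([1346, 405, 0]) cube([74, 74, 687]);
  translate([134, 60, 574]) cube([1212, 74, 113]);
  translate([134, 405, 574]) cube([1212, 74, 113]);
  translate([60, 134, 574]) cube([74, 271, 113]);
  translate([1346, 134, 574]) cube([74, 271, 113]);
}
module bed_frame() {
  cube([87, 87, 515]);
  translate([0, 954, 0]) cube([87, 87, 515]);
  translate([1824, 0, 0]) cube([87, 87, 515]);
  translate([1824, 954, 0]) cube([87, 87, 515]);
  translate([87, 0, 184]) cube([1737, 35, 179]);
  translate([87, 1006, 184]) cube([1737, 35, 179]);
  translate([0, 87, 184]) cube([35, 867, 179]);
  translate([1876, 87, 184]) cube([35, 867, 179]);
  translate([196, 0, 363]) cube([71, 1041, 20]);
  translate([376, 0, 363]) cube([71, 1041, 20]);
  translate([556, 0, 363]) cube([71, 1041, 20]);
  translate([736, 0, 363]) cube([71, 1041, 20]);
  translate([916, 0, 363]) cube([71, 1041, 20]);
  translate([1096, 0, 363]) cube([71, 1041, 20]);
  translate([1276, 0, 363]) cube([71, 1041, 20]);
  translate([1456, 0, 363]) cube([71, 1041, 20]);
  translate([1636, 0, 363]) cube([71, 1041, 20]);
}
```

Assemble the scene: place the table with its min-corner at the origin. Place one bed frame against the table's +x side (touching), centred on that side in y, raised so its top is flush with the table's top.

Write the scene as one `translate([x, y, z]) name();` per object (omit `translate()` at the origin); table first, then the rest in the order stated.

table();
translate([1480, -251, 208]) bed_frame();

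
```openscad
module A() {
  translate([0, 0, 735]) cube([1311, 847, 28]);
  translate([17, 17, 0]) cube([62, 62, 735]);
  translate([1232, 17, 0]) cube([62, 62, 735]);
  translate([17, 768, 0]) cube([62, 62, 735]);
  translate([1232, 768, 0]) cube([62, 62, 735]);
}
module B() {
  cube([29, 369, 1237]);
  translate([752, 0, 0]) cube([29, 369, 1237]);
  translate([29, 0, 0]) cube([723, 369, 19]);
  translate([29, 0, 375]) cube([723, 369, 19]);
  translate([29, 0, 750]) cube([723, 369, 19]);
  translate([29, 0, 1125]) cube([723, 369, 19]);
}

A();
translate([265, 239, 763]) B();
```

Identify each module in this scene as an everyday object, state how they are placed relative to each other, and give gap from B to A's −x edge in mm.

The bookshelf's min-x is at 265; the table's min-x is 0; gap = 265 mm.

A is a table. B is a bookshelf. The bookshelf is on top of the table, centred. The gap from the bookshelf to the table's −x edge is 265 mm.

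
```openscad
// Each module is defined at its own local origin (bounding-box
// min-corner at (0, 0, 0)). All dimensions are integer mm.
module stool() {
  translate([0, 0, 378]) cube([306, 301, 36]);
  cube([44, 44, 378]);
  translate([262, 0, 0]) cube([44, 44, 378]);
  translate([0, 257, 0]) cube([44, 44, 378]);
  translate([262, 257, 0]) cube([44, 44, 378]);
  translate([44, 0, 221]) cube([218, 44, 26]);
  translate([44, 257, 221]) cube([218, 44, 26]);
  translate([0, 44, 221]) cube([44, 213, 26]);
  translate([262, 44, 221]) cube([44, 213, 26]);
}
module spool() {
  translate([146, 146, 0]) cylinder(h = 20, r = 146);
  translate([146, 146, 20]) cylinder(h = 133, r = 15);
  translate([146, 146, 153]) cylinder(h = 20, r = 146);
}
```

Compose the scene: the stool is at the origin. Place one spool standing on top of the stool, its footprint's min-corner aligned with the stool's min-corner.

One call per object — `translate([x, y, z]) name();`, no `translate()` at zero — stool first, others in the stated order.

stool();
translate([0, 0, 414]) spool();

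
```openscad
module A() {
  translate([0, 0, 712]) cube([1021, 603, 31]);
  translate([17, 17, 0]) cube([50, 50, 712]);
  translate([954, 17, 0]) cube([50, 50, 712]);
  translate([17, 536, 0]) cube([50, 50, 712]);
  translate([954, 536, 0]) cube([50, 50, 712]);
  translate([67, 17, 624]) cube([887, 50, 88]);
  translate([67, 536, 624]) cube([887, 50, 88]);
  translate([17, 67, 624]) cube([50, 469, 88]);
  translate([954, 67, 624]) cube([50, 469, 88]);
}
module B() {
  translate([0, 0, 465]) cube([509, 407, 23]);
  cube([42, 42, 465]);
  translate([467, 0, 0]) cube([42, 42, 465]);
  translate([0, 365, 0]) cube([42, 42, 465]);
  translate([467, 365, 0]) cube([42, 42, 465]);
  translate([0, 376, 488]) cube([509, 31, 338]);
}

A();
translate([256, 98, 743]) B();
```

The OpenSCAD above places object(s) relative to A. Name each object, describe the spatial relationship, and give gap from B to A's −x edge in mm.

A is a table. B is a chair. The chair is on top of the table, centred. The gap from the chair to the table's −x edge is 256 mm.

The chair's min-x is at 256; the table's min-x is 0; gap = 256 mm.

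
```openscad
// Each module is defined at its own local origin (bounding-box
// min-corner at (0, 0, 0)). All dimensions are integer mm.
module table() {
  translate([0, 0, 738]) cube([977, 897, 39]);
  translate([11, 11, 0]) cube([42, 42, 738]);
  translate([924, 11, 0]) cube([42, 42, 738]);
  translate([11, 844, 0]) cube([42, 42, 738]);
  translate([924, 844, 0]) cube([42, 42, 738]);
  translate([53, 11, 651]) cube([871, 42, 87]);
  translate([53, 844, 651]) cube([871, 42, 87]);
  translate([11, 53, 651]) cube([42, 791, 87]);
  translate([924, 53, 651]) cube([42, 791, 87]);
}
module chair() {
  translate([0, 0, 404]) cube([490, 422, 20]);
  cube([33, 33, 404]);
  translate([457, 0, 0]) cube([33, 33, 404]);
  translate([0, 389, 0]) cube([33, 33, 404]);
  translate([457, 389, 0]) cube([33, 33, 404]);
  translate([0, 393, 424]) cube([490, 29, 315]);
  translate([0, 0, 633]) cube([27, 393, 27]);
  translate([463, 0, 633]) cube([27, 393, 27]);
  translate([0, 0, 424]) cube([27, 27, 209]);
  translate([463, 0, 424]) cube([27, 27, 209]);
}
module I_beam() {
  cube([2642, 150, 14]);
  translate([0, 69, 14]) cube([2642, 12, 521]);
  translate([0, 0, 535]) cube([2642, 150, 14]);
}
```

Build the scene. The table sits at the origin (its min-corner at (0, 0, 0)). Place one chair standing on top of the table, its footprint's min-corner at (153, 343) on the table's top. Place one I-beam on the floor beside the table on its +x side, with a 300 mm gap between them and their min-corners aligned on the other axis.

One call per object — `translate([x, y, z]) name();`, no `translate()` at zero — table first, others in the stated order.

table();
translate([153, 343, 777]) chair();
translate([1277, 0, 0]) I_beam();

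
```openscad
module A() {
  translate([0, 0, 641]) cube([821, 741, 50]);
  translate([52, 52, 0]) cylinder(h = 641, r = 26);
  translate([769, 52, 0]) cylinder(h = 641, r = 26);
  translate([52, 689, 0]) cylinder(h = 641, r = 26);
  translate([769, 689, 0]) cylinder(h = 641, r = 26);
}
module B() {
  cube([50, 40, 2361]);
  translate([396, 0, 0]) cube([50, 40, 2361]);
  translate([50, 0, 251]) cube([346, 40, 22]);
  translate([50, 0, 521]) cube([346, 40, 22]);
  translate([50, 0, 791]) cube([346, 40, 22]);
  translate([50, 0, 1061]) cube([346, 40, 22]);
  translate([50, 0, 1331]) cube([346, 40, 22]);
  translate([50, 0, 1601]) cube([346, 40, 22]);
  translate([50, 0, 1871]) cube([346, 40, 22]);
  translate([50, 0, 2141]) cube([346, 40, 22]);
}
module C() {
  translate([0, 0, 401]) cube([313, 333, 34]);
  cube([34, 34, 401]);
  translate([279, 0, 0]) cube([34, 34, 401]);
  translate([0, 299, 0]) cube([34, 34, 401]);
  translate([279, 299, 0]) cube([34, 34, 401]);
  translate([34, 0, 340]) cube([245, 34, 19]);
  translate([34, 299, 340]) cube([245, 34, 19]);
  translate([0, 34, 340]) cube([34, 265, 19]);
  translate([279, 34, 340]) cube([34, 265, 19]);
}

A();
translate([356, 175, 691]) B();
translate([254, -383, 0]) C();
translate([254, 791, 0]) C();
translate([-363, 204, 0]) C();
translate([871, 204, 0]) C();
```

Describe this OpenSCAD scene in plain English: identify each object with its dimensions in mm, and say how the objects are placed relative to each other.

A is a rectangular dining table. The top is 821×741×50 mm with its upper surface at z = 691 mm. It stands on four round legs of 52 mm diameter, each leg's bounding box inset 26 mm from the nearest pair of top edges, running from the floor to the underside of the top.

B is a straight ladder. Two 50×40 mm vertical rails, 2361 mm tall, stand 446 mm apart (outside-to-outside) with their front faces coplanar on the −y side. 8 rungs, each 40 mm deep and 22 mm tall, span between the inner faces of the rails, front faces flush with the rails. The lowest rung's underside is at z = 251 mm and rungs are spaced 270 mm apart (underside to underside).

C is a four-legged stool. The seat is a 313×333×34 mm slab whose top surface is at z = 435 mm; four square legs, each 34×34 mm in cross-section, run from the floor (z = 0) to the underside of the seat, each flush with a corner of the seat. Four stretchers, 34 mm wide and 19 mm tall, connect adjacent legs with their undersides at z = 340 mm, each running between the inner faces of the legs it joins and aligned with the legs' outer faces on the other axis.

The ladder is on top of the table. Four stools sit around the table at the −y, +y, −x, +x sides.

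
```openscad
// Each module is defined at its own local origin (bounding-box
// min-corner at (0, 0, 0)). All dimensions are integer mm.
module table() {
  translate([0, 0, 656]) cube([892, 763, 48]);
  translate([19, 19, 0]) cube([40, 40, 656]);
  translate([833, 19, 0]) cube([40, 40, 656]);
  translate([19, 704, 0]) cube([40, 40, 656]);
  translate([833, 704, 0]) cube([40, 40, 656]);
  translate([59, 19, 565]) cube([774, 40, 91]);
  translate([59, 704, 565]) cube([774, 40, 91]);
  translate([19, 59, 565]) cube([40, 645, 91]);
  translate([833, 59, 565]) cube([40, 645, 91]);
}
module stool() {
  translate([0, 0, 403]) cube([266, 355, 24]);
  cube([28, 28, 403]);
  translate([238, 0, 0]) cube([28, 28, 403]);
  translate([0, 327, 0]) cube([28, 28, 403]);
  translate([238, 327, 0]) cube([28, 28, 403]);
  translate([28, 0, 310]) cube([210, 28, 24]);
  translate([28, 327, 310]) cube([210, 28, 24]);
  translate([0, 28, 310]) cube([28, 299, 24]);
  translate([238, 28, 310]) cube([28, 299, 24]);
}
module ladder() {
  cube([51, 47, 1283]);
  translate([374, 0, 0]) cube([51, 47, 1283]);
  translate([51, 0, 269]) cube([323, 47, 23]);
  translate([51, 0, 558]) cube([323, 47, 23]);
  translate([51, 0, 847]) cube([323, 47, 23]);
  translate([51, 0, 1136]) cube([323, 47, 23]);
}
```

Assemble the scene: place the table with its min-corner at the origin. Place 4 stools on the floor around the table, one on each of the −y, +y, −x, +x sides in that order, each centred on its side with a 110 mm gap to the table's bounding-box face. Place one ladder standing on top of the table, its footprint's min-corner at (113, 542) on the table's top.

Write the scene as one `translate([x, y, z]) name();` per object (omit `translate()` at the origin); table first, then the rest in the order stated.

table();
translate([313, -465, 0]) stool();
translate([313, 873, 0]) stool();
translate([-376, 204, 0]) stool();
translate([1002, 204, 0]) stool();
translate([113, 542, 704]) ladder();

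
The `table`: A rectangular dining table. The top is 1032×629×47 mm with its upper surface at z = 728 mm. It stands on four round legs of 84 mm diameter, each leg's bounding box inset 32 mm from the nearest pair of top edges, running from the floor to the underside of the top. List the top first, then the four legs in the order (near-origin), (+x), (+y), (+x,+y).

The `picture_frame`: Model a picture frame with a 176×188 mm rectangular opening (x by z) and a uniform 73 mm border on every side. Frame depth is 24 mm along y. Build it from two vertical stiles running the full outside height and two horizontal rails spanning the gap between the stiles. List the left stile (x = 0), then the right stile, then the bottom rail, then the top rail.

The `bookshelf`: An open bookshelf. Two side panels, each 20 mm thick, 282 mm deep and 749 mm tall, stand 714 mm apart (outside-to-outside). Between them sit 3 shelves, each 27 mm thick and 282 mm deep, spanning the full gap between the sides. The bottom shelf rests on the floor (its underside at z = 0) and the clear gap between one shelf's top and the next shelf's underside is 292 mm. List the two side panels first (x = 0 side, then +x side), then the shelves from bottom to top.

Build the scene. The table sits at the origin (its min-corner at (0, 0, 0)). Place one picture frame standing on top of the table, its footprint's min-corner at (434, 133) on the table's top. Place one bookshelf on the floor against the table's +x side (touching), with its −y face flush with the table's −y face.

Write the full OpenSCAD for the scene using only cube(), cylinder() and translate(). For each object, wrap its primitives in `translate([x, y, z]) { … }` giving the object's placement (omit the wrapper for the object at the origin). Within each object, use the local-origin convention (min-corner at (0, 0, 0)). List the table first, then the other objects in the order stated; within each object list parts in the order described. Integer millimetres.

translate([0, 0, 681]) cube([1032, 629, 47]);
translate([74, 74, 0]) cylinder(h = 681, r = 42);
translate([958, 74, 0]) cylinder(h = 681, r = 42);
translate([74, 555, 0]) cylinder(h = 681, r = 42);
translate([958, 555, 0]) cylinder(h = 681, r = 42);
translate([434, 133, 728]) {
  cube([73, 24, 334]);
  translate([249, 0, 0]) cube([73, 24, 334]);
  translate([73, 0, 0]) cube([176, 24, 73]);
  translate([73, 0, 261]) cube([176, 24, 73]);
}
translate([1032, 0, 0]) {
  cube([20, 282, 749]);
  translate([694, 0, 0]) cube([20, 282, 749]);
  translate([20, 0, 0]) cube([674, 282, 27]);
  translate([20, 0, 319]) cube([674, 282, 27]);
  translate([20, 0, 638]) cube([674, 282, 27]);
}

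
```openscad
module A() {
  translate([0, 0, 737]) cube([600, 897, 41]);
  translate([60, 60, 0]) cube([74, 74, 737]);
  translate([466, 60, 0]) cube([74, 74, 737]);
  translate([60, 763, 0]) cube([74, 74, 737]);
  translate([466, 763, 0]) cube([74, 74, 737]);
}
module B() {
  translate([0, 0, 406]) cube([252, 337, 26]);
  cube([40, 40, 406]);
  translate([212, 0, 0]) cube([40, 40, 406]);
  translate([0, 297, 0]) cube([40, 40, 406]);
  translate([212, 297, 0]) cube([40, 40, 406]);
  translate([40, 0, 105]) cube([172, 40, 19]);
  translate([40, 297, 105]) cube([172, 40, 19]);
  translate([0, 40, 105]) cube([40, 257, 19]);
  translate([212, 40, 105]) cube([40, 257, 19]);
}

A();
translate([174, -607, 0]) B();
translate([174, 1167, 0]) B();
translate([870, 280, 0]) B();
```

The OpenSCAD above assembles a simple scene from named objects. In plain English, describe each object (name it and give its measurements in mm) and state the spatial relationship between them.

A is a rectangular dining table. The top is 600×897×41 mm with its upper surface at z = 778 mm. It stands on four 74×74 mm square legs, each inset 60 mm from the nearest pair of top edges, running from the floor to the underside of the top.

B is a simple wooden stool: a rectangular seat 252 mm (x) by 337 mm (y), 26 mm thick, top face at z = 432 mm, on four square legs, each 40×40 mm in cross-section. The legs rest on z = 0, each flush with a corner of the seat. Four stretchers, 40 mm wide and 19 mm tall, connect adjacent legs with their undersides at z = 105 mm, each running between the inner faces of the legs it joins and aligned with the legs' outer faces on the other axis.

Three stools sit around the table at the −y, +y, +x sides.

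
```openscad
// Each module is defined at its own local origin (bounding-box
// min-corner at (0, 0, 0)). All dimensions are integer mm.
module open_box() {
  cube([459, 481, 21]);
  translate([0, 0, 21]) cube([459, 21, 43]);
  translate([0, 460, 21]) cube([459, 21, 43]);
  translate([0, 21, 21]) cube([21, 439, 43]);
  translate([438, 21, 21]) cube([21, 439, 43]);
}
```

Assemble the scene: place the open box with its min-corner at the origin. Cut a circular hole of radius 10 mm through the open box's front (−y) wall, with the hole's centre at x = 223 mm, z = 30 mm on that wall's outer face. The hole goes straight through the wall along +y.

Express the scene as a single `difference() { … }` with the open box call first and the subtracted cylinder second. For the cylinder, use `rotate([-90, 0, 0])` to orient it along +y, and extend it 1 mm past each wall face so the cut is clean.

difference() {
  open_box();
  translate([223, -1, 30]) rotate([-90, 0, 0]) cylinder(h = 23, r = 10);
}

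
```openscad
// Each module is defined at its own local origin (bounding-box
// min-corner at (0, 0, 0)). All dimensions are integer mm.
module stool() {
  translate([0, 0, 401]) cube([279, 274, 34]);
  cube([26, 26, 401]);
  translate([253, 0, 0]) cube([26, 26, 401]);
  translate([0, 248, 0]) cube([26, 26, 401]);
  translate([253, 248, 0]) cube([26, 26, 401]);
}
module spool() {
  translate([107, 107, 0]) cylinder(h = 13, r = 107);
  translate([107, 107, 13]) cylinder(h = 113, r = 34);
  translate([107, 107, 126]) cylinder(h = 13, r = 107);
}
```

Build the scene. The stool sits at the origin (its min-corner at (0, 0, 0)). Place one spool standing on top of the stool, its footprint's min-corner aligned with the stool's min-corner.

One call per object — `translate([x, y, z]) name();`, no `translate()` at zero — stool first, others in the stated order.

stool();
translate([0, 0, 435]) spool();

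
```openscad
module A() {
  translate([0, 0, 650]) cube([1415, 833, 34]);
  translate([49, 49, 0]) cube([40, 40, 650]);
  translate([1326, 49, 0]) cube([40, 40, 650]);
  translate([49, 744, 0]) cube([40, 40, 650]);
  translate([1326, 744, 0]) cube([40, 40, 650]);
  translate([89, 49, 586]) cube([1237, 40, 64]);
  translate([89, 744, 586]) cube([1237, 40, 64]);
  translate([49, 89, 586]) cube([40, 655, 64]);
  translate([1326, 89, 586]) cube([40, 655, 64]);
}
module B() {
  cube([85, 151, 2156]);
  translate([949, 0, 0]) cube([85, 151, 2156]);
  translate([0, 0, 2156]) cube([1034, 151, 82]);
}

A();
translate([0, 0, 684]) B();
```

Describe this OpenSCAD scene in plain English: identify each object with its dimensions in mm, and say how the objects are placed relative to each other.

A is a table: top 1415 mm (x) × 833 mm (y), 34 mm thick, upper face at z = 684 mm, on four 40×40 mm square legs, each inset 49 mm from the nearest pair of top edges, running from z = 0 to the bottom of the top. Four apron rails, 40 mm thick and 64 mm tall, run between adjacent legs with their top edges flush with the underside of the top and their outer faces flush with the legs' outer faces.

B is a rectangular door frame: two vertical jambs of 85×151 mm section, 2156 mm tall, with a clear opening 864 mm wide between their inner faces. A header 82 mm tall and 151 mm deep lies on top of the jambs and spans the full outside width.

The door frame is on top of the table.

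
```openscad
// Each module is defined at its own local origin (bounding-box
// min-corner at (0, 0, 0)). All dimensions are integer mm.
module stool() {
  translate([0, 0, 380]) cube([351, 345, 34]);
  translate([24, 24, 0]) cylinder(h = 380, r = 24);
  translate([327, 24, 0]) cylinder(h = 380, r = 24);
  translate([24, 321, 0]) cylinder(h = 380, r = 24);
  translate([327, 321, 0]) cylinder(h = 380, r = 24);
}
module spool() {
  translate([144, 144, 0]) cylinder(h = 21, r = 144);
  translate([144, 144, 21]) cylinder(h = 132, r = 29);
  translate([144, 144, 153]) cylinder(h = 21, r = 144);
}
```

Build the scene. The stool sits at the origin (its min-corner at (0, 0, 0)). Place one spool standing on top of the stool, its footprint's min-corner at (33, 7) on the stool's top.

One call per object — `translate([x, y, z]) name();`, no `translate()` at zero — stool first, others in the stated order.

stool();
translate([33, 7, 414]) spool();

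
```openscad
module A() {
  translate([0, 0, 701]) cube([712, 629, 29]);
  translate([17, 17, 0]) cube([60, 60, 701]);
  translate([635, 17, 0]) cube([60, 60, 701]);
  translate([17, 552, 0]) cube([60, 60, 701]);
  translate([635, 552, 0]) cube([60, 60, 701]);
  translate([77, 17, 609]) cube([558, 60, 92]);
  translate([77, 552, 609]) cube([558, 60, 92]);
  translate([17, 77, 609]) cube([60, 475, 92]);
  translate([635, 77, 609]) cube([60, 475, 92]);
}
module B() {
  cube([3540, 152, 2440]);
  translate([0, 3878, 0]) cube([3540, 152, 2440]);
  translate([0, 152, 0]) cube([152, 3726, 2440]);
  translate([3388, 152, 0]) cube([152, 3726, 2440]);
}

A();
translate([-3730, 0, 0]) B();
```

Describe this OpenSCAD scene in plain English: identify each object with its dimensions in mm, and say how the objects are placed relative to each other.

A is a rectangular dining table. The top is 712×629×29 mm with its upper surface at z = 730 mm. It stands on four 60×60 mm square legs, each inset 17 mm from the nearest pair of top edges, running from the floor to the underside of the top. Four apron rails, 60 mm thick and 92 mm tall, run between adjacent legs with their top edges flush with the underside of the top and their outer faces flush with the legs' outer faces.

B is a box-shaped house frame (walls only): outside footprint 3540×4030 mm, wall height 2440 mm, wall thickness 152 mm. The two y-facing walls run the full x-width; the two x-facing walls fit between the inner faces of the y-facing walls.

The house frame is on the floor beside the table on its −x side.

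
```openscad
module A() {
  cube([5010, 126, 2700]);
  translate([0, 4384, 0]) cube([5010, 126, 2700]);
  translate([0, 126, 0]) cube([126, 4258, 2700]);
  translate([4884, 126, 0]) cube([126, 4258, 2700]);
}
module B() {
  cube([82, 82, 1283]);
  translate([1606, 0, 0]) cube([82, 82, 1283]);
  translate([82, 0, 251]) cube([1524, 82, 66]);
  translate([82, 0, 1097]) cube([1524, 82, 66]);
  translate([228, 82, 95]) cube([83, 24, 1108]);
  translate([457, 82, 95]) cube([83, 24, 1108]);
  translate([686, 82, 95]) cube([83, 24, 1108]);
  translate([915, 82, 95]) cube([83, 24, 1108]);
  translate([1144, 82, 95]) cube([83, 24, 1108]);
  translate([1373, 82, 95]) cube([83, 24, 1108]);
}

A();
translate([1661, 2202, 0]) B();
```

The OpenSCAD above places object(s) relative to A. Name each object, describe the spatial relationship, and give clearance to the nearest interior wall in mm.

Clearances: x = 1535, y = 2076; minimum 1535 mm.

A is a house frame. B is a fence section. The fence section sits inside the house frame, centred. The clearance to the nearest interior wall is 1535 mm.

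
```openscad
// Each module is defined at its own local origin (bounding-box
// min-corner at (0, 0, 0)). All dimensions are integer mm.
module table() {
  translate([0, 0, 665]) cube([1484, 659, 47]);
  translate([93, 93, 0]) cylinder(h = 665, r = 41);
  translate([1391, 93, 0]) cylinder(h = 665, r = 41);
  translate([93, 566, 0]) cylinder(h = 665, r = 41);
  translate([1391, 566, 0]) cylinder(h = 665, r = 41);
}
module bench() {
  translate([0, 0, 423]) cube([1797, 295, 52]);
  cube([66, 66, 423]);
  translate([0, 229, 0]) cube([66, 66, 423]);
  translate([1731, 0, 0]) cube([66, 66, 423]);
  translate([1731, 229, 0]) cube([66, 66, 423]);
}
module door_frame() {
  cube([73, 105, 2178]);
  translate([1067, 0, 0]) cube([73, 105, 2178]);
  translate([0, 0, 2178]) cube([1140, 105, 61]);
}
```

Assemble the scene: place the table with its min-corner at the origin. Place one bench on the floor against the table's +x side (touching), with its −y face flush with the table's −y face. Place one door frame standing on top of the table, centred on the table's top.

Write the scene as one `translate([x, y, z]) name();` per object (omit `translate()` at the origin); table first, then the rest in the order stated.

table();
translate([1484, 0, 0]) bench();
translate([172, 277, 712]) door_frame();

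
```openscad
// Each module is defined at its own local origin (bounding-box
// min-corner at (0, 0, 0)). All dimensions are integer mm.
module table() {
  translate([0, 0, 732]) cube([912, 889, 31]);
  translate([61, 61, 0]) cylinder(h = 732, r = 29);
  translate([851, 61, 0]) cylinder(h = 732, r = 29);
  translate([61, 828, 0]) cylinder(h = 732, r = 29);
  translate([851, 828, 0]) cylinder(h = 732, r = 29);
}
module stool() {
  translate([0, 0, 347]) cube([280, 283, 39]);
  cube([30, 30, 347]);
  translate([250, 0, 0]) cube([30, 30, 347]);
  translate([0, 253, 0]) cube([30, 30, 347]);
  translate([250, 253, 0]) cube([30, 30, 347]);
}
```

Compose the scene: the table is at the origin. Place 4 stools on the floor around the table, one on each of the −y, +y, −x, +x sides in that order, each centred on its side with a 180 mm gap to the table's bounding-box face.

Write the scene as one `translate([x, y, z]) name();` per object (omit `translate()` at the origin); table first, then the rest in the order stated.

table();
translate([316, -463, 0]) stool();
translate([316, 1069, 0]) stool();
translate([-460, 303, 0]) stool();
translate([1092, 303, 0]) stool();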